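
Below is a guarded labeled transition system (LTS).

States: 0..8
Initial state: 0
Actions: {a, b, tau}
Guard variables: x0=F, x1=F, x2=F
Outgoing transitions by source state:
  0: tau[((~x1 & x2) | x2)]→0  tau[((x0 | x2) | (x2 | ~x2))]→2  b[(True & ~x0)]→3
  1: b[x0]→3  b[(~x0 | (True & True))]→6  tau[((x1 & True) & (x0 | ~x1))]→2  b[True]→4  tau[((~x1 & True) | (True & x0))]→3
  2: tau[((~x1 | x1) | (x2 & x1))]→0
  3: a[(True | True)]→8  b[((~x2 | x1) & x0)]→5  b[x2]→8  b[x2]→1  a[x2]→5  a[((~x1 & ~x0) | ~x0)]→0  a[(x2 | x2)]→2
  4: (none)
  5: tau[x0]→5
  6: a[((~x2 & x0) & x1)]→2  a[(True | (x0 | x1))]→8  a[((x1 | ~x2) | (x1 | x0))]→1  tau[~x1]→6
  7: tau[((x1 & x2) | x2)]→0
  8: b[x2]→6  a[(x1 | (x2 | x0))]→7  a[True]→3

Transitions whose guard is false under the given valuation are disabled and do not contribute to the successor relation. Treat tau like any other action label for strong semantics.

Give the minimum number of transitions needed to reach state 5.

Answer: UNREACHABLE

Analysis:
Layered search for 5:
  depth 0: {0}
  depth 1: {2,3}
  depth 2: {8}
5 never appears.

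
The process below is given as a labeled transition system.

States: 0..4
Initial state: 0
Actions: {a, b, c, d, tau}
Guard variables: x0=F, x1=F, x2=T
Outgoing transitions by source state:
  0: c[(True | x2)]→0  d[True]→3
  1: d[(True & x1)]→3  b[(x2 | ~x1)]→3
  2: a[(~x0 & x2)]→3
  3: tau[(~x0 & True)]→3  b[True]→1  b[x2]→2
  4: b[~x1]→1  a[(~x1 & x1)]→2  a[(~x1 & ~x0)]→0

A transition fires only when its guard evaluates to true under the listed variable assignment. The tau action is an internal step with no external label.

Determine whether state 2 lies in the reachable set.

After dropping false guards: 9 live edges.
depth 0: {0}
depth 1: {3}  total {0,3}
depth 2: {1,2}  total {0,1,2,3}
R = {0,1,2,3}
Path to 2: d·b

Answer: REACHABLE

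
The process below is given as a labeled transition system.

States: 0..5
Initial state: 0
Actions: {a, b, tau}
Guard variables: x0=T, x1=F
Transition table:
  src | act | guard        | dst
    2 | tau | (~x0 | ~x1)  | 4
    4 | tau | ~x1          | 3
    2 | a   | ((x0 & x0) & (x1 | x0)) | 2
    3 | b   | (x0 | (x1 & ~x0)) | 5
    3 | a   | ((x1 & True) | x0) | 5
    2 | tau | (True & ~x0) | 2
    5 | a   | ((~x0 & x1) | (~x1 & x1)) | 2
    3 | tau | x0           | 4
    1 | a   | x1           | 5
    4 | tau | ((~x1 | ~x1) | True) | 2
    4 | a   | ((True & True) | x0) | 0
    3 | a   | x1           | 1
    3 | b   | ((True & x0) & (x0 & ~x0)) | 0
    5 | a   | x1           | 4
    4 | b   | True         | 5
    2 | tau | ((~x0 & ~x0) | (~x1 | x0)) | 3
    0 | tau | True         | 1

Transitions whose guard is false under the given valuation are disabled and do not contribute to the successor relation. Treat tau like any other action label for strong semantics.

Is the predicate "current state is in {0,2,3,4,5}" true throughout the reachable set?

Allowed set {0,2,3,4,5}
R = {0,1}
  0: safe
  1: VIOLATES
counterexample path to 1: tau

Answer: INVARIANT VIOLATED at state 1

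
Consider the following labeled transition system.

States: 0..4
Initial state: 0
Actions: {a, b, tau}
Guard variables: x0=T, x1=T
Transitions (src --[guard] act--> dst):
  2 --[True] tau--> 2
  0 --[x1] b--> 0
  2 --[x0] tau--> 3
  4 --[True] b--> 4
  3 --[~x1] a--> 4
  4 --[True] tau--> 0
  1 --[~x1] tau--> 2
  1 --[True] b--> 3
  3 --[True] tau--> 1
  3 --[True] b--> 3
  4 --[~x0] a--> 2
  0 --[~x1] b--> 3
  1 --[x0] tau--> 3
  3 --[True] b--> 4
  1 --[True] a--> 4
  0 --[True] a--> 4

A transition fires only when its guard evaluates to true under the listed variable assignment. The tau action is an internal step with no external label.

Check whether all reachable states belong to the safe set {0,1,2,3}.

Answer: INVARIANT VIOLATED at state 4

Trace:
Inv-set: {0,1,2,3}
R = {0,4}
  0: safe
  4: VIOLATES
counterexample path to 4: a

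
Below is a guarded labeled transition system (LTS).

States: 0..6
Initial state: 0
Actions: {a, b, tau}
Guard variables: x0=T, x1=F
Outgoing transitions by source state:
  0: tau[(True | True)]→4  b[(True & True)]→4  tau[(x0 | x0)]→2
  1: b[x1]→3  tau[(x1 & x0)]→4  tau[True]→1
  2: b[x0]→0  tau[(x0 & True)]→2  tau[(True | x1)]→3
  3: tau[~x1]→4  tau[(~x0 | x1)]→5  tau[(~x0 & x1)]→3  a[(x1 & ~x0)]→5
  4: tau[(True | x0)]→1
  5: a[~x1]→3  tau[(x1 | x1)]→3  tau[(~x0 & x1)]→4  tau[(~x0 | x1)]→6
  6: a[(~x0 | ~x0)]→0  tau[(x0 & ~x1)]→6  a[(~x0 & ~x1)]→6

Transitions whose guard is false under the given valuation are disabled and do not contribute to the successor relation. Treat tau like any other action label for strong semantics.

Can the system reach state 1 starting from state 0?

Guard filter leaves 11 enabled edge(s).
L0 = {0}
L1 = {2,4}  total {0,2,4}
L2 = {1,3}  total {0,1,2,3,4}
Reachable = {0,1,2,3,4}
witness 1: tau·tau

Answer: REACHABLE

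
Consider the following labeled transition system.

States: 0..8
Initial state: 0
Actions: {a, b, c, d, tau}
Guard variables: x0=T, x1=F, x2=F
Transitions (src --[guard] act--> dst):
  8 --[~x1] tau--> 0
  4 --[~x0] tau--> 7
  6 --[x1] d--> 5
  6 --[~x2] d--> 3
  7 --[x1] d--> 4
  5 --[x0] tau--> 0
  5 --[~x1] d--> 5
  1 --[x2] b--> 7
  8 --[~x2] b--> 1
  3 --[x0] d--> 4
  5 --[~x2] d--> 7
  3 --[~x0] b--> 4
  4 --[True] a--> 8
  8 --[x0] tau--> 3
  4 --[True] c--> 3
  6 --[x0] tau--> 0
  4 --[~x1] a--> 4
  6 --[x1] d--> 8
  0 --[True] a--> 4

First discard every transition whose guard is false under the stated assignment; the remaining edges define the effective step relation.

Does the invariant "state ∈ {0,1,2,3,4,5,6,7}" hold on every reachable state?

Safe = {0,1,2,3,4,5,6,7}
Reachable = {0,1,3,4,8}
  0: ✓
  1: ✓
  3: ✓
  4: ✓
  8: VIOLATES
reach 8 via a·a — violates

Answer: INVARIANT VIOLATED at state 8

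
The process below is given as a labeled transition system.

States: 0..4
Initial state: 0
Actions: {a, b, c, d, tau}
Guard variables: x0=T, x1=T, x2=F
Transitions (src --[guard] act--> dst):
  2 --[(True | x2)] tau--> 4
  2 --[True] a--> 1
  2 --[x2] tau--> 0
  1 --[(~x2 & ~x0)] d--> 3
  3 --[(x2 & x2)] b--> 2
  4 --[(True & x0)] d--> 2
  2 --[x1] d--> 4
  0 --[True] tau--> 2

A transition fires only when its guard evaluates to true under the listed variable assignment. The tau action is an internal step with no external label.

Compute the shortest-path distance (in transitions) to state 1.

Answer: 2

Working:
Breadth-first toward 1:
  L0 = {0}
  L1 = {2}
  L2 = {1,4}
1 enters at depth 2; path tau·a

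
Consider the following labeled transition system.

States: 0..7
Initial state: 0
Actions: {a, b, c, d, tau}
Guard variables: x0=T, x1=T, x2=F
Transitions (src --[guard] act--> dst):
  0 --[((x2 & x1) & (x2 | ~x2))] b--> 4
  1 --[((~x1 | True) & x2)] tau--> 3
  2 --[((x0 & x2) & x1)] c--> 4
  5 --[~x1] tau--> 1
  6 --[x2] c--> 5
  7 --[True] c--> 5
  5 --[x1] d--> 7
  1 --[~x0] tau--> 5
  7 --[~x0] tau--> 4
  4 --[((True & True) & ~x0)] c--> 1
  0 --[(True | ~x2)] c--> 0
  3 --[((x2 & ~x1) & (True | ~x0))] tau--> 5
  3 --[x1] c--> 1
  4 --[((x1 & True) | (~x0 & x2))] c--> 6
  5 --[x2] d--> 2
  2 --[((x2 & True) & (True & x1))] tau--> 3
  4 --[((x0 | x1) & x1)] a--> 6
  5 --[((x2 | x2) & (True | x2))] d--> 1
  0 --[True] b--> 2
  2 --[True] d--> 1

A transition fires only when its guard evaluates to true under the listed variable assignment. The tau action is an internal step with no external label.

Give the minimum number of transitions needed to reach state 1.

Answer: 2

Trace:
Breadth-first toward 1:
  Layer 0: {0}
  Layer 1: {2}
  Layer 2: {1}
depth(1)=2, e.g. b·d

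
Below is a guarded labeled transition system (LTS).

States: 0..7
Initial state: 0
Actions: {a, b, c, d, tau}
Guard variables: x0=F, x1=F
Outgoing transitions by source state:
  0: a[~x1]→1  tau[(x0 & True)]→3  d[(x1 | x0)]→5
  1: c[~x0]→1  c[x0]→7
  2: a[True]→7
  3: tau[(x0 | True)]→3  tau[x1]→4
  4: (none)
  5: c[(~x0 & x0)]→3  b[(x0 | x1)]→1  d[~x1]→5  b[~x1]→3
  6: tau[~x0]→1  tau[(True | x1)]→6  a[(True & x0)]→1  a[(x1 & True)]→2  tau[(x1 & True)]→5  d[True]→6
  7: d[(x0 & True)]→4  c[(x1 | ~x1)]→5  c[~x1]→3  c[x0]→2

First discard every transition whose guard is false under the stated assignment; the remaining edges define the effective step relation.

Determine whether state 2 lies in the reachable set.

Answer: UNREACHABLE

Analysis:
11 transition(s) survive guard evaluation.
Layer 0: {0}
Layer 1: {1}  now seen {0,1}
Reachable = {0,1}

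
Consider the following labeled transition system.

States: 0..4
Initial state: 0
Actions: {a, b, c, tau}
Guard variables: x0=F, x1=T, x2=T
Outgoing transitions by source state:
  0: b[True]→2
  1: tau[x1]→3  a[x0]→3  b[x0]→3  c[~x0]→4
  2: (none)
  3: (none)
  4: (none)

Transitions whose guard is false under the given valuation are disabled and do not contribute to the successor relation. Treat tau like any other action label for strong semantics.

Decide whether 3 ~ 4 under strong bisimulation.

Answer: BISIMILAR

Analysis:
Refine partition for ~:
  π0 = {{0,1,2,3,4}}
  π1 = {{0},{1},{2,3,4}}
stable after 2 split(s): 3 block(s)
[3]={2,3,4}  [4]={2,3,4}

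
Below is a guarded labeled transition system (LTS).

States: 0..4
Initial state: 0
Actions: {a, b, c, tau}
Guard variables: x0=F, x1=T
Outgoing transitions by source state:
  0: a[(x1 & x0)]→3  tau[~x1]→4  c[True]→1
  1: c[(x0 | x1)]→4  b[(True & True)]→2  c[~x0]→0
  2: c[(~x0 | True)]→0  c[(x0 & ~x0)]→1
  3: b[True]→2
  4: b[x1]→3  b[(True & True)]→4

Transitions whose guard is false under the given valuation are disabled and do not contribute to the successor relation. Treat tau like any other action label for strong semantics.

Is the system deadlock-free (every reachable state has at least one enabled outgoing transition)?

Answer: DEADLOCK-FREE

Analysis:
Reach set: {0,1,2,3,4}
  0: c→1  [1 out]
  1: b→2  c→0  c→4  [3 out]
  2: c→0  [1 out]
  3: b→2  [1 out]
  4: b→3  b→4  [2 out]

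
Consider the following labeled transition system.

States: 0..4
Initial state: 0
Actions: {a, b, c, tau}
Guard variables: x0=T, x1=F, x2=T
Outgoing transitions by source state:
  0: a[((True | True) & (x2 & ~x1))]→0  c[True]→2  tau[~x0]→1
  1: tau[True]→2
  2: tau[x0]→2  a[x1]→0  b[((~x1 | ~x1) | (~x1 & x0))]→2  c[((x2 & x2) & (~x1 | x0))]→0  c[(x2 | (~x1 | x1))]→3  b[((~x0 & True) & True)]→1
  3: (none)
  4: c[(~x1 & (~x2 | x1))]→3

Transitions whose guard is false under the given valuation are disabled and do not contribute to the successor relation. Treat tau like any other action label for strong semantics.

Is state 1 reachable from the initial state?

7 transition(s) survive guard evaluation.
L0 = {0}
L1 = {2}  cumulative {0,2}
L2 = {3}  cumulative {0,2,3}
Reach set: {0,2,3}

Answer: UNREACHABLE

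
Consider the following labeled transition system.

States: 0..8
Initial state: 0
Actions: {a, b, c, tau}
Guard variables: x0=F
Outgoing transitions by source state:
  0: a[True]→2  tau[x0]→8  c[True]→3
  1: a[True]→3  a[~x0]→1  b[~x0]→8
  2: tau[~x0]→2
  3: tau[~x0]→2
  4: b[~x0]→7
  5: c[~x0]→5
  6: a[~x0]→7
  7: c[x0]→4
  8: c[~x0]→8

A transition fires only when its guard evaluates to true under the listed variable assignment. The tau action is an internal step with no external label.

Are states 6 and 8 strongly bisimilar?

Compute ~ classes (split until stable):
  P[0] = {{0,1,2,3,4,5,6,7,8}}
  P[1] = {{0},{1},{2,3},{4},{5,8},{6},{7}}
Fixed point at round 2; 7 class(es).
6∈{6}, 8∈{5,8}

Answer: NOT BISIMILAR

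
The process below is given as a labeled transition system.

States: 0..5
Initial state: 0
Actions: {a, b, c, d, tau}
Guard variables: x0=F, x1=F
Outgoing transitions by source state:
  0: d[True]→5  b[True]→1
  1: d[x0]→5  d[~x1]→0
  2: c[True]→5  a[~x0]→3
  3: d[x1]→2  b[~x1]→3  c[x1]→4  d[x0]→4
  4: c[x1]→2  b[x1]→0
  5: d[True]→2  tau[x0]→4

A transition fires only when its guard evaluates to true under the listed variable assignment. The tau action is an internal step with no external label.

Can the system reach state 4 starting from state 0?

Answer: UNREACHABLE

Trace:
After dropping false guards: 7 live edges.
L0 = {0}
L1 = {1,5}  total {0,1,5}
L2 = {2}  total {0,1,2,5}
L3 = {3}  total {0,1,2,3,5}
Reachable = {0,1,2,3,5}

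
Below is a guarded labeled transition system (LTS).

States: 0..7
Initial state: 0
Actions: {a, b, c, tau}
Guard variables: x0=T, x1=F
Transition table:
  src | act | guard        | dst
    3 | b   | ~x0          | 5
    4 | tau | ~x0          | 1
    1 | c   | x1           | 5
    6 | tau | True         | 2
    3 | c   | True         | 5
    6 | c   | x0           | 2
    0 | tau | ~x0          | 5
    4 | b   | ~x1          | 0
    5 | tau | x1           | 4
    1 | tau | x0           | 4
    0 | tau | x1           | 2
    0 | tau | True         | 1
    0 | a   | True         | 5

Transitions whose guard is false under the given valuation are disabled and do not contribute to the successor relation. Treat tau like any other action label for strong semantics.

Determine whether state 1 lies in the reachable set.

7 transition(s) survive guard evaluation.
L0 = {0}
L1 = {1,5}  now seen {0,1,5}
L2 = {4}  now seen {0,1,4,5}
Reachable = {0,1,4,5}
witness 1: tau

Answer: REACHABLE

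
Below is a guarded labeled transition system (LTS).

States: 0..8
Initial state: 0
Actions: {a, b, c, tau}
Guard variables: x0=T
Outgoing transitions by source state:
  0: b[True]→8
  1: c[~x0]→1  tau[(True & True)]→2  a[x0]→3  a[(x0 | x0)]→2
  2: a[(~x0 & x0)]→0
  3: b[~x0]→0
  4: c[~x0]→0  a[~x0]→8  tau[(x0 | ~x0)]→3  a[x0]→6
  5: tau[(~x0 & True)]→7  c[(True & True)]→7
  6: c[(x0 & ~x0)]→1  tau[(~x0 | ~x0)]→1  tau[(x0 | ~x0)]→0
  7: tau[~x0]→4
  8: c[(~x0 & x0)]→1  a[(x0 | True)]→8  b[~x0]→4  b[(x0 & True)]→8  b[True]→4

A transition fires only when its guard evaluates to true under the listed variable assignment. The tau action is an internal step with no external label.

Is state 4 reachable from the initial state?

Answer: REACHABLE

Analysis:
Guard filter leaves 11 enabled edge(s).
depth 0: {0}
depth 1: {8}  now seen {0,8}
depth 2: {4}  now seen {0,4,8}
depth 3: {3,6}  now seen {0,3,4,6,8}
R = {0,3,4,6,8}
Path to 4: b·b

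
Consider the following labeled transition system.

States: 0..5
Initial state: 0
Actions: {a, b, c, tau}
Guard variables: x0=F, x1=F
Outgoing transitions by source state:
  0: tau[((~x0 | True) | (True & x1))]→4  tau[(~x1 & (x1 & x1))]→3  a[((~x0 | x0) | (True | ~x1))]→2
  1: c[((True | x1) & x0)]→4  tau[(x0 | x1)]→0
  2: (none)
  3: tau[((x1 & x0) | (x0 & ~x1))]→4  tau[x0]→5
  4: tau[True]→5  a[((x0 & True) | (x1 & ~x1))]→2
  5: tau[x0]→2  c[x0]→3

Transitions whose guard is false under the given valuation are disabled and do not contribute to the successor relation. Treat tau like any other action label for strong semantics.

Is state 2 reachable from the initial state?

Answer: REACHABLE

Analysis:
After dropping false guards: 3 live edges.
Layer 0: {0}
Layer 1: {2,4}  total {0,2,4}
Layer 2: {5}  total {0,2,4,5}
Reachable = {0,2,4,5}
Path to 2: a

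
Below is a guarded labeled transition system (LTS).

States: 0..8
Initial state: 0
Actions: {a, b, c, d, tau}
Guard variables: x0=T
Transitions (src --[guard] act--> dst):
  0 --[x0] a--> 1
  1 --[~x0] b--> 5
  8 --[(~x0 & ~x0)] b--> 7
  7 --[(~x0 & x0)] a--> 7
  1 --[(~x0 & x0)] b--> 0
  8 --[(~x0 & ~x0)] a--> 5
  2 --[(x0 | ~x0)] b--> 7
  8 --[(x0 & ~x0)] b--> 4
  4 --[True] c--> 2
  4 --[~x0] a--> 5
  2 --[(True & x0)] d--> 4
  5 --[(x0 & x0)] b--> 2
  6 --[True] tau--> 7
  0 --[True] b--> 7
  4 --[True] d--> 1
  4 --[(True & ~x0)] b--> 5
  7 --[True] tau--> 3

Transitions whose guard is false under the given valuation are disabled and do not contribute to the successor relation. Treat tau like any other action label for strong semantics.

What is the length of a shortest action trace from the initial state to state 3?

Answer: 2

Working:
Breadth-first toward 3:
  L0 = {0}
  L1 = {1,7}
  L2 = {3}
depth(3)=2, e.g. b·tau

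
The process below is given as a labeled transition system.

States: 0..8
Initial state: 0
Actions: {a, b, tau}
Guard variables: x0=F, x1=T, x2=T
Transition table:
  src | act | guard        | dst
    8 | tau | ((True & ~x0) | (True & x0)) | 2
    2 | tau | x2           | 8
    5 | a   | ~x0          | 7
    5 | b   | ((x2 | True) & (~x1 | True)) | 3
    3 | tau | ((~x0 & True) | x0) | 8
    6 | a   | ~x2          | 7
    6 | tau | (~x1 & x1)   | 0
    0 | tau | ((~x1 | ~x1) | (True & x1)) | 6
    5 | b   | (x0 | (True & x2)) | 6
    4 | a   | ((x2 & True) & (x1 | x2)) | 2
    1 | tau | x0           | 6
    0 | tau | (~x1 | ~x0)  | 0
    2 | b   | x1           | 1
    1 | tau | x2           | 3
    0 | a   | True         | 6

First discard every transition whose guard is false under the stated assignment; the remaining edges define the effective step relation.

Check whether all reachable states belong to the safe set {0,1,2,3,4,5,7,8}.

Answer: INVARIANT VIOLATED at state 6

Working:
Safe = {0,1,2,3,4,5,7,8}
Reach set: {0,6}
  0: ✓
  6: outside
counterexample path to 6: tau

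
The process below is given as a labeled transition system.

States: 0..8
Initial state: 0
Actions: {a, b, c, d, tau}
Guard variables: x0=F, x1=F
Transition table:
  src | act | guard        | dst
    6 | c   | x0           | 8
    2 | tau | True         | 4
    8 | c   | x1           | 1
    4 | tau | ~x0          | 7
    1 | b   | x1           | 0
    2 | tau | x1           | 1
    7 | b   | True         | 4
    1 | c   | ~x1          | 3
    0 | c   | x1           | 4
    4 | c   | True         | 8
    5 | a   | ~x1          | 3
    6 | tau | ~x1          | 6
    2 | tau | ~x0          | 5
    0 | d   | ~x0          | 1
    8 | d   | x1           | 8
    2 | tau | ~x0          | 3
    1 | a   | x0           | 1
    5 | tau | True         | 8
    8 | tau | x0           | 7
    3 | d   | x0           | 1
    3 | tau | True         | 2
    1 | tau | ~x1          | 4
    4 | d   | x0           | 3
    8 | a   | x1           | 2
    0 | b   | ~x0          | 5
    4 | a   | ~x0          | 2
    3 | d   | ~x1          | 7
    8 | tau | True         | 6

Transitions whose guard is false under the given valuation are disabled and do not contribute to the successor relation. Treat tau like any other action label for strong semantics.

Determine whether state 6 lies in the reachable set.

17 transition(s) survive guard evaluation.
Layer 0: {0}
Layer 1: {1,5}  total {0,1,5}
Layer 2: {3,4,8}  total {0,1,3,4,5,8}
Layer 3: {2,6,7}  total {0,1,2,3,4,5,6,7,8}
Reachable = {0,1,2,3,4,5,6,7,8}
Path to 6: b·tau·tau

Answer: REACHABLE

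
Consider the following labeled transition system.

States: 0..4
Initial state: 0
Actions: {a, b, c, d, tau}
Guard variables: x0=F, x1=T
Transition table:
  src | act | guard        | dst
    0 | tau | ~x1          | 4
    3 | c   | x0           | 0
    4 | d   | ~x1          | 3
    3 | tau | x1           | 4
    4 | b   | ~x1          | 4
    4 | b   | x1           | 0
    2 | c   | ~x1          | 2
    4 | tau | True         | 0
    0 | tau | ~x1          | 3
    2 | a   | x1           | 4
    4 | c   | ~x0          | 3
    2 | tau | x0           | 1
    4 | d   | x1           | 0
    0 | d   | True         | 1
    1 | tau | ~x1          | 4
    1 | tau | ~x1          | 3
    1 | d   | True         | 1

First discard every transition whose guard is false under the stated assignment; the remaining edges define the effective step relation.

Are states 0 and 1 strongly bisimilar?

Compute ~ classes (split until stable):
  round 0: {{0,1,2,3,4}}
  round 1: {{0,1},{2},{3},{4}}
Fixed point at round 2; 4 class(es).
class of 0: {0,1}; class of 1: {0,1}

Answer: BISIMILAR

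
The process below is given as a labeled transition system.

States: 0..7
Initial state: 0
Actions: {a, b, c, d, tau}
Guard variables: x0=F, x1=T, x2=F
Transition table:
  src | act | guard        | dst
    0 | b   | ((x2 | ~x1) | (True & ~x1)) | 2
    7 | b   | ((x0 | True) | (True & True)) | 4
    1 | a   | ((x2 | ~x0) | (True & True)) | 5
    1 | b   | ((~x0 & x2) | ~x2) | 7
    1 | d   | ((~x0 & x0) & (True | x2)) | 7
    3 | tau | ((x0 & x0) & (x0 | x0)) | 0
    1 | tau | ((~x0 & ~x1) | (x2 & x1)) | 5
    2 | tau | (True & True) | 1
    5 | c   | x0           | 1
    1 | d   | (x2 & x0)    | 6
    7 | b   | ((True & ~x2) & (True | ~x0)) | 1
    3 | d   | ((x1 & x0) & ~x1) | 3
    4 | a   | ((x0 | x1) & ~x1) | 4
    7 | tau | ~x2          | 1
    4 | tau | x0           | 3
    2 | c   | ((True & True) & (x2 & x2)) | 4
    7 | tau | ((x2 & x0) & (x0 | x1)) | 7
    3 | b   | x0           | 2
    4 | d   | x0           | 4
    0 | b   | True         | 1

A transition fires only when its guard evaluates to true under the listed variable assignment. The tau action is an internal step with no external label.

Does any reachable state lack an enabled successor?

R = {0,1,4,5,7}
  0: b→1  [1 exit(s)]
  1: a→5  b→7  [2 exit(s)]
  4: ∅  [deadlock]
  5: ∅  [deadlock]
  7: b→1  b→4  tau→1  [3 exit(s)]
witness 4: b·b·b

Answer: DEADLOCK at state 4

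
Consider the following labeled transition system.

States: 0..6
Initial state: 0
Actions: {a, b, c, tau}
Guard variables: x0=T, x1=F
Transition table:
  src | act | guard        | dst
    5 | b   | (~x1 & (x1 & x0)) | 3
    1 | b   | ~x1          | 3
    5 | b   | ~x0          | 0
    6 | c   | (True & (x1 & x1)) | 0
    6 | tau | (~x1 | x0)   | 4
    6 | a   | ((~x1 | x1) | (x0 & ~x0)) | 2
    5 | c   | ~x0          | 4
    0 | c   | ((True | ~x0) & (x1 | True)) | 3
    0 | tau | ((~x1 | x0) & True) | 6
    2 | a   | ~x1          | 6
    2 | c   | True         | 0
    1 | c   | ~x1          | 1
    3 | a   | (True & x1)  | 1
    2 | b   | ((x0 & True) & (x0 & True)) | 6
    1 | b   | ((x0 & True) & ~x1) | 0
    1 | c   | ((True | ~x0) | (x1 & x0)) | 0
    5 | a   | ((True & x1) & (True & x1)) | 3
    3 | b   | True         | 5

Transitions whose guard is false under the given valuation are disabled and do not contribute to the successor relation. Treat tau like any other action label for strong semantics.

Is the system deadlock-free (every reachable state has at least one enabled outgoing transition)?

Reachable = {0,2,3,4,5,6}
  0: c→3  tau→6  [2 exit(s)]
  2: a→6  b→6  c→0  [3 exit(s)]
  3: b→5  [1 exit(s)]
  4: ∅  [no exit]
  5: ∅  [no exit]
  6: a→2  tau→4  [2 exit(s)]
trace reaching 4: tau·tau

Answer: DEADLOCK at state 4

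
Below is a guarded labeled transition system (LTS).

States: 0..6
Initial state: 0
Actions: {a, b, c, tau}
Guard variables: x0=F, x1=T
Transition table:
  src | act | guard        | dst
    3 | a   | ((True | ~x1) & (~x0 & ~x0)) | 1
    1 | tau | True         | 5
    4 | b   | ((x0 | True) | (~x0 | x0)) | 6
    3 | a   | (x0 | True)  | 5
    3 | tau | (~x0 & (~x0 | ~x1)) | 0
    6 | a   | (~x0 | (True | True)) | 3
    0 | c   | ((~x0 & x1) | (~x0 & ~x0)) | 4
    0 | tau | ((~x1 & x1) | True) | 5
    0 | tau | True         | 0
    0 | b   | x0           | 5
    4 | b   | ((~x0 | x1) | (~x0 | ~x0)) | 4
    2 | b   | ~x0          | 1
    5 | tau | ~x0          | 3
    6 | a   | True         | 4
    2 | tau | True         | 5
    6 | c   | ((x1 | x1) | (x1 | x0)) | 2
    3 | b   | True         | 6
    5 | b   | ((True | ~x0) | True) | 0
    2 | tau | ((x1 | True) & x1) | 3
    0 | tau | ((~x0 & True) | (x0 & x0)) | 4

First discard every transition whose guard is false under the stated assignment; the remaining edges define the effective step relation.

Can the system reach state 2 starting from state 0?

Answer: REACHABLE

Analysis:
Guard filter leaves 19 enabled edge(s).
Layer 0: {0}
Layer 1: {4,5}  cumulative {0,4,5}
Layer 2: {3,6}  cumulative {0,3,4,5,6}
Layer 3: {1,2}  cumulative {0,1,2,3,4,5,6}
Reachable = {0,1,2,3,4,5,6}
witness 2: c·b·c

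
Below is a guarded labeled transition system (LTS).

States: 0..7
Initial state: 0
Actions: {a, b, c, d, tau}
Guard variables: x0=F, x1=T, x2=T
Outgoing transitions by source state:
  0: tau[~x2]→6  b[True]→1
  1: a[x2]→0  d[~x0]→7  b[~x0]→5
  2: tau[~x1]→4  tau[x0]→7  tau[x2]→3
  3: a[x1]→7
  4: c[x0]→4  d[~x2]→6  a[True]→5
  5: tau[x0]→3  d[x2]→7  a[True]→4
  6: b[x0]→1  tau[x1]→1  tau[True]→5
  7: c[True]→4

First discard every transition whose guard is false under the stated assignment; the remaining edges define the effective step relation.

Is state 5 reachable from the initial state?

Answer: REACHABLE

Trace:
After dropping false guards: 12 live edges.
Layer 0: {0}
Layer 1: {1}  now seen {0,1}
Layer 2: {5,7}  now seen {0,1,5,7}
Layer 3: {4}  now seen {0,1,4,5,7}
Reachable = {0,1,4,5,7}
witness 5: b·b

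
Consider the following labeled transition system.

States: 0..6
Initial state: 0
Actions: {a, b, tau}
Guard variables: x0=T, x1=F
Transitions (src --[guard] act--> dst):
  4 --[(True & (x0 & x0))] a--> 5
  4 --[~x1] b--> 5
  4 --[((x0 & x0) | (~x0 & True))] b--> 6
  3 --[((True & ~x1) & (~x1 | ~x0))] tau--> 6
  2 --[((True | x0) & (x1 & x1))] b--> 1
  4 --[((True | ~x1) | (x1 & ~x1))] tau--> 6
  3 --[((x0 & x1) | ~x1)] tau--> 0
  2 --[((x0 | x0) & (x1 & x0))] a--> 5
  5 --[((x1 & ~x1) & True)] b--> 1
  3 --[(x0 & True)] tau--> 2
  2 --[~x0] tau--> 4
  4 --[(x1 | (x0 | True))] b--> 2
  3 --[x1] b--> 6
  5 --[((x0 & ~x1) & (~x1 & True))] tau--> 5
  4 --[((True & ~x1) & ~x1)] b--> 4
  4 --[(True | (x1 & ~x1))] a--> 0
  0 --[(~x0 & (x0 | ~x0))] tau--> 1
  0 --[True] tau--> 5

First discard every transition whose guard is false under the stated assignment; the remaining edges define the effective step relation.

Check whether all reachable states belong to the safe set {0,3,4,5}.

Answer: INVARIANT HOLDS

Working:
Inv-set: {0,3,4,5}
Reachable = {0,5}
  0: safe
  5: safe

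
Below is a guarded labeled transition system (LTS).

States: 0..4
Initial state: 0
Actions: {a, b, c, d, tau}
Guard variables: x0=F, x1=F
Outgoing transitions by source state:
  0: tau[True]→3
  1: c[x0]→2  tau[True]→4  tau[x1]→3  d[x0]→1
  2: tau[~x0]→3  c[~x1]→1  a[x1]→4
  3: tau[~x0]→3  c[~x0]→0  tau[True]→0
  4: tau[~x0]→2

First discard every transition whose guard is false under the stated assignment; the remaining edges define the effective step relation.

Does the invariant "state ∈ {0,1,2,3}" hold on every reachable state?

Answer: INVARIANT HOLDS

Analysis:
Inv-set: {0,1,2,3}
Reachable = {0,3}
  0: safe
  3: safe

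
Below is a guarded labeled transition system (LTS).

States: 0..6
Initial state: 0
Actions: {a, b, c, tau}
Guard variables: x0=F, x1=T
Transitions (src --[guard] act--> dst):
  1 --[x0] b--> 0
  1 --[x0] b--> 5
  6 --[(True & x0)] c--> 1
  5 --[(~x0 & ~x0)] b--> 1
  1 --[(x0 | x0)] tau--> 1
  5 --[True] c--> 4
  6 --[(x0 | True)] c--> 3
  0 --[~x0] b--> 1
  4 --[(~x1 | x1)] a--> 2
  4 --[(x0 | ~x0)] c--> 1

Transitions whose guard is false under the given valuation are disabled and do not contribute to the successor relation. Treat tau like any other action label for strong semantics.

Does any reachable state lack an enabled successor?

Answer: DEADLOCK at state 1

Analysis:
Reach set: {0,1}
  0: b→1  [deg 1]
  1: ∅  [STUCK]
trace reaching 1: b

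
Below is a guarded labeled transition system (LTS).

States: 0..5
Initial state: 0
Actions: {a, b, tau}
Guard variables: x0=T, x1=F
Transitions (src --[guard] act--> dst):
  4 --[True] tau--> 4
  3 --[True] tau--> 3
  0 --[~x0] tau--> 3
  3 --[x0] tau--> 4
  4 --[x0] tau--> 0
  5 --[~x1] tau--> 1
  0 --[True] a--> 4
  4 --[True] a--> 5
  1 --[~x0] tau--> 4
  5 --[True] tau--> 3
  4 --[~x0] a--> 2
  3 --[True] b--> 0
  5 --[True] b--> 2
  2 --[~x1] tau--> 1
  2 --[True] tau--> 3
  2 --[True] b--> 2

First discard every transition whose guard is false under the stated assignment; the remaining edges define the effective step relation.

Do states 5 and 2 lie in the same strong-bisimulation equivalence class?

Refine partition for ~:
  round 0: {{0,1,2,3,4,5}}
  round 1: {{0},{1},{2,3,5},{4}}
  round 2: {{0},{1},{2,5},{3},{4}}
Fixed point at round 3; 5 class(es).
class of 5: {2,5}; class of 2: {2,5}

Answer: BISIMILAR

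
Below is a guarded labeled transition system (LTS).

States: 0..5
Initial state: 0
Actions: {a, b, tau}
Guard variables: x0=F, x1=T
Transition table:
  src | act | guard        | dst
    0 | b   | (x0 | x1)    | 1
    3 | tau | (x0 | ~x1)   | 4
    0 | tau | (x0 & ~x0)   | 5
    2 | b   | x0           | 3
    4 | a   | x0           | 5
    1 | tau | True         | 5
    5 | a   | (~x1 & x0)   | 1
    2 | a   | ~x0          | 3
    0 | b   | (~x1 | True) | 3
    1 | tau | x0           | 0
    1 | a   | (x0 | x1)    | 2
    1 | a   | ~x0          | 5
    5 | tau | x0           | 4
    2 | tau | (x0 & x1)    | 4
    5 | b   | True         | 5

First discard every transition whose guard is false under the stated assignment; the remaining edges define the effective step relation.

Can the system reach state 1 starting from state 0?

Answer: REACHABLE

Trace:
7 transition(s) survive guard evaluation.
depth 0: {0}
depth 1: {1,3}  cumulative {0,1,3}
depth 2: {2,5}  cumulative {0,1,2,3,5}
Reach set: {0,1,2,3,5}
witness 1: b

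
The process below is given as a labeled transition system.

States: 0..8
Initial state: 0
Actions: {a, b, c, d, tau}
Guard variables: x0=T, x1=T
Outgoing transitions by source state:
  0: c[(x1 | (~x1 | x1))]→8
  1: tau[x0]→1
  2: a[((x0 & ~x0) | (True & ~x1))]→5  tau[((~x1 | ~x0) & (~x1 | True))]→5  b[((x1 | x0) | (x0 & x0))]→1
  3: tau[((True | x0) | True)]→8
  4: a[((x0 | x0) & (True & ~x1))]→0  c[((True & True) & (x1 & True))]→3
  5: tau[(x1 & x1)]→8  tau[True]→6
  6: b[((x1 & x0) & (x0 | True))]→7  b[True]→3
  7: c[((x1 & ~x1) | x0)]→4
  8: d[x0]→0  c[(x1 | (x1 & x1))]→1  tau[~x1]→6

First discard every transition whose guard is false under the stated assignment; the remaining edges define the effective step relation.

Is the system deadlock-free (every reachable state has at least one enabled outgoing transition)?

Answer: DEADLOCK-FREE

Trace:
R = {0,1,8}
  0: c→8  [deg 1]
  1: tau→1  [deg 1]
  8: c→1  d→0  [deg 2]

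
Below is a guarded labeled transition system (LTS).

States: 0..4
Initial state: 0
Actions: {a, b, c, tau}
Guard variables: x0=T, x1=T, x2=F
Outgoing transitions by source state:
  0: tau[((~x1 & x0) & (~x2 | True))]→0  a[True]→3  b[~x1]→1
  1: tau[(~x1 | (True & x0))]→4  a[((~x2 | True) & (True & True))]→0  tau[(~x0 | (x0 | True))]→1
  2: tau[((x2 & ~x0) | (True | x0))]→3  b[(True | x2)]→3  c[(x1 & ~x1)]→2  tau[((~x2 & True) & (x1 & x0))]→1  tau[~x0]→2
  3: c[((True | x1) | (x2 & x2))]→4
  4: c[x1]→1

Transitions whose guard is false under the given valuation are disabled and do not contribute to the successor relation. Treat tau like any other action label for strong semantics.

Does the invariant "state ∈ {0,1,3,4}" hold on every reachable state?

Safe = {0,1,3,4}
Reachable = {0,1,3,4}
  0: ok
  1: ok
  3: ok
  4: ok

Answer: INVARIANT HOLDS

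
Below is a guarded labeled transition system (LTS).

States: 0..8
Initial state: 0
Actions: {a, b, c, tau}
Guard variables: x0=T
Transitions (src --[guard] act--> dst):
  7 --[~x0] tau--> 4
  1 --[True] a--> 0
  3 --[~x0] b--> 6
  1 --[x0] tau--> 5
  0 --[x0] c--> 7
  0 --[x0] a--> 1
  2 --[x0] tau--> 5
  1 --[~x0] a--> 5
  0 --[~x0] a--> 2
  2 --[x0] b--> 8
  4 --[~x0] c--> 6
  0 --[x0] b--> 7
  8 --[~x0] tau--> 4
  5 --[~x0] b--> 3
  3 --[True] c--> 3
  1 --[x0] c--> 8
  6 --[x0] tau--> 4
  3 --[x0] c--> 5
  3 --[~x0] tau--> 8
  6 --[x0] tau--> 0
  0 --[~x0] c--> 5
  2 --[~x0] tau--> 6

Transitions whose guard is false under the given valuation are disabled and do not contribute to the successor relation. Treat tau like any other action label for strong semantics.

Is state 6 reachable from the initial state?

Answer: UNREACHABLE

Trace:
12 transition(s) survive guard evaluation.
L0 = {0}
L1 = {1,7}  now seen {0,1,7}
L2 = {5,8}  now seen {0,1,5,7,8}
R = {0,1,5,7,8}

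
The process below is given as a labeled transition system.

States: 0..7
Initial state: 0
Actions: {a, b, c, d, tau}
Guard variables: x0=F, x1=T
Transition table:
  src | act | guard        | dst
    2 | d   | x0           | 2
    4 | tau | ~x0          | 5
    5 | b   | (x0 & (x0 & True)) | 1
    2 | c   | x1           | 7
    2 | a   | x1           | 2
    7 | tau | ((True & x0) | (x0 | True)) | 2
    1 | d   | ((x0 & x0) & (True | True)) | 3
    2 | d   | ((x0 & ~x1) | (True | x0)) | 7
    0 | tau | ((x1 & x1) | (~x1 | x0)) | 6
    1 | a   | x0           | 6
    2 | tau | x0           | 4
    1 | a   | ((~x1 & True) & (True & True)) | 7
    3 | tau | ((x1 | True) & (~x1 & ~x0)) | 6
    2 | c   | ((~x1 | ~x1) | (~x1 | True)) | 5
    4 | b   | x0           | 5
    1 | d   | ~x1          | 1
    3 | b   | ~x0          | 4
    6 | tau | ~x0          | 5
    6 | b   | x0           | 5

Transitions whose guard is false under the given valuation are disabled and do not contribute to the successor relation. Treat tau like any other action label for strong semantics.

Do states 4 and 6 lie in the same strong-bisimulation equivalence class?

Bisimulation quotient by refinement:
  π0 = {{0,1,2,3,4,5,6,7}}
  π1 = {{0,4,6,7},{1,5},{2},{3}}
  π2 = {{0},{1,5},{2},{3},{4,6},{7}}
6 equivalence class(es) (converged in 3)
4∈{4,6}, 6∈{4,6}

Answer: BISIMILAR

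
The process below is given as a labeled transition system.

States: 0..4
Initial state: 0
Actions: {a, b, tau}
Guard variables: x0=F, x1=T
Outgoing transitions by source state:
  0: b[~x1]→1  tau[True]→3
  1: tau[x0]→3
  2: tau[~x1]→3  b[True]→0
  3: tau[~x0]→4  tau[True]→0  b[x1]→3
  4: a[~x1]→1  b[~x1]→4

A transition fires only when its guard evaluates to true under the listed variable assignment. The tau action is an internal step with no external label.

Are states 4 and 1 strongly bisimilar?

Compute ~ classes (split until stable):
  π0 = {{0,1,2,3,4}}
  π1 = {{0},{1,4},{2},{3}}
stable after 2 split(s): 4 block(s)
[4]={1,4}  [1]={1,4}

Answer: BISIMILAR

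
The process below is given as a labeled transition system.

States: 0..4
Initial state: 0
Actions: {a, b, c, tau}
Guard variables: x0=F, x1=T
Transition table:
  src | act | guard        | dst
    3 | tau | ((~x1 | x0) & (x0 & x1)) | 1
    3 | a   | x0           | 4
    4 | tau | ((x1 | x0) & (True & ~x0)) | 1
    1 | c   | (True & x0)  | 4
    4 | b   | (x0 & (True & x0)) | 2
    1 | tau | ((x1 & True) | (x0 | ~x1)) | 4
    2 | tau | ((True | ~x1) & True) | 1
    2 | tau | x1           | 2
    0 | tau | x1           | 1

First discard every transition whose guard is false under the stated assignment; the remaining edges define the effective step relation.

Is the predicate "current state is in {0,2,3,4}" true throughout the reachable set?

Answer: INVARIANT VIOLATED at state 1

Analysis:
Safe = {0,2,3,4}
R = {0,1,4}
  0: safe
  1: outside
  4: safe
witness against invariant: tau → 1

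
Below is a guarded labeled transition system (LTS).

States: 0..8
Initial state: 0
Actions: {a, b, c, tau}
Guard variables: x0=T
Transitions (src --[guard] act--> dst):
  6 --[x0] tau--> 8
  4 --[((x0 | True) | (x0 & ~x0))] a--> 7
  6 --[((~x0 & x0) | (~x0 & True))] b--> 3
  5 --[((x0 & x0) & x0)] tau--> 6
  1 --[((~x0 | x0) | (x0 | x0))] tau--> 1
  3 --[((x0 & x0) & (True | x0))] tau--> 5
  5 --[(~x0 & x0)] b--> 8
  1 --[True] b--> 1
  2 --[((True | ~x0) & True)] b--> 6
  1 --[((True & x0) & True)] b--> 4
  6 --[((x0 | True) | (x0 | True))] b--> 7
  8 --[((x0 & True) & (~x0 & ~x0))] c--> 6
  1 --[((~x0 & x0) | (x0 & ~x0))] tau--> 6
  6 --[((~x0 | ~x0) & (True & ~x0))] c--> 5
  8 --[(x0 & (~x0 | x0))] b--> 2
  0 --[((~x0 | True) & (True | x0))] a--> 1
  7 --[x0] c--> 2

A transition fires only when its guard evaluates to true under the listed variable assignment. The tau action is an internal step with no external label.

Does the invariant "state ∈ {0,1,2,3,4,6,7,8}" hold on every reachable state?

Answer: INVARIANT HOLDS

Analysis:
Inv-set: {0,1,2,3,4,6,7,8}
Reach set: {0,1,2,4,6,7,8}
  0: ✓
  1: ✓
  2: ✓
  4: ✓
  6: ✓
  7: ✓
  8: ✓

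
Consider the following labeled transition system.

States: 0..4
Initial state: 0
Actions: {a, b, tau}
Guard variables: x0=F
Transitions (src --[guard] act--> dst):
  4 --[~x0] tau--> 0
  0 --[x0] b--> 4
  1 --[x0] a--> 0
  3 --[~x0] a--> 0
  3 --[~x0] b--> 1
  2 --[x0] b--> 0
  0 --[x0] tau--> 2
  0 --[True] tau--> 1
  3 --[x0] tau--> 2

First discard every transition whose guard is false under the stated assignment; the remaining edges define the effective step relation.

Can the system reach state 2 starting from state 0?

Answer: UNREACHABLE

Analysis:
Guard filter leaves 4 enabled edge(s).
depth 0: {0}
depth 1: {1}  cumulative {0,1}
Reach set: {0,1}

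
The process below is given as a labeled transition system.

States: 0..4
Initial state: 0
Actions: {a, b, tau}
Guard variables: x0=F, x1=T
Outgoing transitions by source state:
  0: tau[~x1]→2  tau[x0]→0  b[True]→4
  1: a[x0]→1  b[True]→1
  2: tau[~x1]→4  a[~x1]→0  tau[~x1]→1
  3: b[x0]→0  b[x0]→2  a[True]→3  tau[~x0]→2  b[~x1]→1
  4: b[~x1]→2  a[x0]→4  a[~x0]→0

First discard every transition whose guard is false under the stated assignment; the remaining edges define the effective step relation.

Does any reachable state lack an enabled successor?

Reachable = {0,4}
  0: b→4  [1 exit(s)]
  4: a→0  [1 exit(s)]

Answer: DEADLOCK-FREE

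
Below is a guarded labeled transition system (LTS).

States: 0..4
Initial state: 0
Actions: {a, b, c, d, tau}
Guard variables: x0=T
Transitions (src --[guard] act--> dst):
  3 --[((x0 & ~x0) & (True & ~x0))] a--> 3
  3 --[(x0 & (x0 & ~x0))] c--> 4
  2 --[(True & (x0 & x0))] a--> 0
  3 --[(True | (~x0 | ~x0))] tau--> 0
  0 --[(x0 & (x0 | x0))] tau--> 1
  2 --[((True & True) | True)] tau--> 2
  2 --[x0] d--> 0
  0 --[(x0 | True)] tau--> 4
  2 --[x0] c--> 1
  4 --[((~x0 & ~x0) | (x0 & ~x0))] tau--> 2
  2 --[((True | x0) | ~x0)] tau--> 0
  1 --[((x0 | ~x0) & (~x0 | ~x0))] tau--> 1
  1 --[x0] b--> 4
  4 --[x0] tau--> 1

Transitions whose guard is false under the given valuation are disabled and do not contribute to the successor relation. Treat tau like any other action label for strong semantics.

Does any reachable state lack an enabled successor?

Answer: DEADLOCK-FREE

Analysis:
Reach set: {0,1,4}
  0: tau→1  tau→4  [2 exit(s)]
  1: b→4  [1 exit(s)]
  4: tau→1  [1 exit(s)]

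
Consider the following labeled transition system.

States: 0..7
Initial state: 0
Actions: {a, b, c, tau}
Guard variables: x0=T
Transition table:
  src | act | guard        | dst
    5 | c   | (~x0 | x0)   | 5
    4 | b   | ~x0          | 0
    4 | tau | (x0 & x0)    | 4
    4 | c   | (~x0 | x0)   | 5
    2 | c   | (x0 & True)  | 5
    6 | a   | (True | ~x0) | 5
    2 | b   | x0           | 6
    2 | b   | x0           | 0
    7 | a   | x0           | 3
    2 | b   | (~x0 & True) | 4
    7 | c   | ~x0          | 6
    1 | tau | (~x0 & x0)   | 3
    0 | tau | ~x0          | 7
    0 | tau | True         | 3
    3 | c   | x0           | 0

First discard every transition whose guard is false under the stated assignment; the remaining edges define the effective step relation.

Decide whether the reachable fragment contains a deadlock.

R = {0,3}
  0: tau→3  [1 out]
  3: c→0  [1 out]

Answer: DEADLOCK-FREE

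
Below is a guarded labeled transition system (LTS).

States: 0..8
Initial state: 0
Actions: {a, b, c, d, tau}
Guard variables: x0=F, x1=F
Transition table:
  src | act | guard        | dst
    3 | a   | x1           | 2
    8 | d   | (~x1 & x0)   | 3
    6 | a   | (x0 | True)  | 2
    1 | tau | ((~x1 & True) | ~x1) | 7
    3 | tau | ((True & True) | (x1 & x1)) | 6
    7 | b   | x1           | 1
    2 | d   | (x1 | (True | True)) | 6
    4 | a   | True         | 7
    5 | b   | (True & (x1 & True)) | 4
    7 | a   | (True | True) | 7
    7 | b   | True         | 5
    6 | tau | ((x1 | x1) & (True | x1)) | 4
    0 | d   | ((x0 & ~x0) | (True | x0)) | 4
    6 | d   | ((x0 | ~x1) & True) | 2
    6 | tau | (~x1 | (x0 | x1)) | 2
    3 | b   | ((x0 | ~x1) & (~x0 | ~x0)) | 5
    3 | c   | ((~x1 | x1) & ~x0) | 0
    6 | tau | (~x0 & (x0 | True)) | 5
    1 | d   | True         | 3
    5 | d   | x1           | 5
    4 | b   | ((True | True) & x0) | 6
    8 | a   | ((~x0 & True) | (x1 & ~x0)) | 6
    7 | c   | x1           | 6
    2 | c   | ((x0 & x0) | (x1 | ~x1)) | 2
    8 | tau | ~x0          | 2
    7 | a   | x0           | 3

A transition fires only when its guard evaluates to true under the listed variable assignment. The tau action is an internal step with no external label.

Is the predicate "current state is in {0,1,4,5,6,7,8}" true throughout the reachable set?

Inv-set: {0,1,4,5,6,7,8}
R = {0,4,5,7}
  0: ok
  4: ok
  5: ok
  7: ok

Answer: INVARIANT HOLDS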